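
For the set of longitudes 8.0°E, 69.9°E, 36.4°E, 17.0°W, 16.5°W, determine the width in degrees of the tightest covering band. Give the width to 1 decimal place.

86.9°

Sort the longitudes: -17.0°, -16.5°, +8.0°, +36.4°, +69.9°.
Eastward gaps between consecutive values (wrapping around): 0.5°, 24.5°, 28.4°, 33.5°, 273.1°.
Largest gap = 273.1° ⇒ minimal covering band is its complement: 360° − 273.1° = 86.9°.
Band runs from -17.0° eastward to +69.9°.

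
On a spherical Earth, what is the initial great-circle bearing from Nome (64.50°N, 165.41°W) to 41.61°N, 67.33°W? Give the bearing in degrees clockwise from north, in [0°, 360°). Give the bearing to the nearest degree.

Δλ = -67.33 − -165.41 = 98.08°.
θ = atan2( sin Δλ · cos φ₂ , cos φ₁ · sin φ₂ − sin φ₁ · cos φ₂ · cos Δλ )
  = atan2(0.74026, 0.38074) = 62.782° → normalised to [0°, 360°): 62.782°.

63°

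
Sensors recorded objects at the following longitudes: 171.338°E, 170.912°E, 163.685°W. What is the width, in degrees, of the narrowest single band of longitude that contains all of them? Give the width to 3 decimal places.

25.403°

Sort the longitudes: -163.685°, +170.912°, +171.338°.
Eastward gaps between consecutive values (wrapping around): 334.597°, 0.426°, 24.977°.
Largest gap = 334.597° ⇒ minimal covering band is its complement: 360° − 334.597° = 25.403°.
Band runs from +170.912° eastward to -163.685°, crossing the antimeridian.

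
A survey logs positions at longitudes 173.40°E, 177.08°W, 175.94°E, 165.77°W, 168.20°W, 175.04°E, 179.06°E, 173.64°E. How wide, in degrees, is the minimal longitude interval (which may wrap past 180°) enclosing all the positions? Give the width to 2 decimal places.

Sort the longitudes: -177.08°, -168.20°, -165.77°, +173.40°, +173.64°, +175.04°, +175.94°, +179.06°.
Eastward gaps between consecutive values (wrapping around): 8.88°, 2.43°, 339.17°, 0.24°, 1.40°, 0.90°, 3.12°, 3.86°.
Largest gap = 339.17° ⇒ minimal covering band is its complement: 360° − 339.17° = 20.83°.
Band runs from +173.40° eastward to -165.77°, crossing the antimeridian.

20.83°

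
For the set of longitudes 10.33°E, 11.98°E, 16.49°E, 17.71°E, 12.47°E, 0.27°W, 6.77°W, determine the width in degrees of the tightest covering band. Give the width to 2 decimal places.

24.48°

Sort the longitudes: -6.77°, -0.27°, +10.33°, +11.98°, +12.47°, +16.49°, +17.71°.
Eastward gaps between consecutive values (wrapping around): 6.50°, 10.60°, 1.65°, 0.49°, 4.02°, 1.22°, 335.52°.
Largest gap = 335.52° ⇒ minimal covering band is its complement: 360° − 335.52° = 24.48°.
Band runs from -6.77° eastward to +17.71°.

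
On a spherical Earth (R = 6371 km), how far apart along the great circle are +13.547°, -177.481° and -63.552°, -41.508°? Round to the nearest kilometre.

13499 km

Δλ = -41.508 − -177.481 = 135.973°.
Δφ = -63.552 − 13.547 = -77.099°.
a = sin²(Δφ/2) + cos φ₁ · cos φ₂ · sin²(Δλ/2) = 0.760527.
c = 2·atan2(√a, √(1−a)) = 2.11888 rad → d = 6371·c ≈ 13499.40 km.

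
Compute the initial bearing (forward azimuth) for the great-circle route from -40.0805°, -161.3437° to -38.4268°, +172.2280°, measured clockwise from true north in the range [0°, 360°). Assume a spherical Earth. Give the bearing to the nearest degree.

Δλ = 172.2280 − -161.3437 = 333.5717°; wrapped into (−180°, 180°]: -26.4283°.
θ = atan2( sin Δλ · cos φ₂ , cos φ₁ · sin φ₂ − sin φ₁ · cos φ₂ · cos Δλ )
  = atan2(-0.34868, -0.02386) = -93.914° → normalised to [0°, 360°): 266.086°.

266°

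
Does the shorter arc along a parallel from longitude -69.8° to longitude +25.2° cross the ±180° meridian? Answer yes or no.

No

Signed shortest Δλ = ((25.2 − -69.8 + 180) mod 360) − 180 = 95.0°.
Going east by 95.0° from -69.8° reaches +25.2° without touching 180°.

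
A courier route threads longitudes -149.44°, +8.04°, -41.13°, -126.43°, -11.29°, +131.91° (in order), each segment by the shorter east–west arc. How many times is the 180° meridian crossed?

0

Leg 1: -149.44° → +8.04°, shortest Δλ = 157.48° (east) — does not cross 180°.
Leg 2: +8.04° → -41.13°, shortest Δλ = -49.17° (west) — does not cross 180°.
Leg 3: -41.13° → -126.43°, shortest Δλ = -85.3° (west) — does not cross 180°.
Leg 4: -126.43° → -11.29°, shortest Δλ = 115.14° (east) — does not cross 180°.
Leg 5: -11.29° → +131.91°, shortest Δλ = 143.2° (east) — does not cross 180°.
Total crossings: 0.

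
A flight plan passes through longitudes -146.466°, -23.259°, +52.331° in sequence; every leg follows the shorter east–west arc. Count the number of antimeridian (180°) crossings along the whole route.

Leg 1: -146.466° → -23.259°, shortest Δλ = 123.207° (east) — does not cross 180°.
Leg 2: -23.259° → +52.331°, shortest Δλ = 75.59° (east) — does not cross 180°.
Total crossings: 0.

0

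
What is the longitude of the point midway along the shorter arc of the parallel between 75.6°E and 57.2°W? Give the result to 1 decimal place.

Signed shortest Δλ from +75.6° to -57.2° is -132.8°.
Midpoint longitude = +75.6° + (-132.8°)/2 = +75.6° − 66.4° = +9.2°.

9.2°E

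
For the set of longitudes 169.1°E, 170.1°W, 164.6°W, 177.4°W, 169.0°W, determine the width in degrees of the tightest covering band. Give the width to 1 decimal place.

Sort the longitudes: -177.4°, -170.1°, -169.0°, -164.6°, +169.1°.
Eastward gaps between consecutive values (wrapping around): 7.3°, 1.1°, 4.4°, 333.7°, 13.5°.
Largest gap = 333.7° ⇒ minimal covering band is its complement: 360° − 333.7° = 26.3°.
Band runs from +169.1° eastward to -164.6°, crossing the antimeridian.

26.3°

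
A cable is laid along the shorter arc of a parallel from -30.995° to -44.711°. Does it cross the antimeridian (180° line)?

No

Signed shortest Δλ = ((-44.711 − -30.995 + 180) mod 360) − 180 = -13.716°.
Going west by 13.716° from -30.995° reaches -44.711° without touching 180°.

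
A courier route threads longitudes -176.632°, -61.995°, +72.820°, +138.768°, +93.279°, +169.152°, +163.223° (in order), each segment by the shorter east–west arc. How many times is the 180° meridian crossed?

Leg 1: -176.632° → -61.995°, shortest Δλ = 114.637° (east) — does not cross 180°.
Leg 2: -61.995° → +72.820°, shortest Δλ = 134.815° (east) — does not cross 180°.
Leg 3: +72.820° → +138.768°, shortest Δλ = 65.948° (east) — does not cross 180°.
Leg 4: +138.768° → +93.279°, shortest Δλ = -45.489° (west) — does not cross 180°.
Leg 5: +93.279° → +169.152°, shortest Δλ = 75.873° (east) — does not cross 180°.
Leg 6: +169.152° → +163.223°, shortest Δλ = -5.929° (west) — does not cross 180°.
Total crossings: 0.

0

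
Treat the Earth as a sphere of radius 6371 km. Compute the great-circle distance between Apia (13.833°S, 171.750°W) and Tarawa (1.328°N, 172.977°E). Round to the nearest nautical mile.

1286 nmi

Δλ = 172.977 − -171.750 = 344.727°; wrapped into (−180°, 180°]: -15.273°.
Δφ = 1.328 − -13.833 = 15.161°.
a = sin²(Δφ/2) + cos φ₁ · cos φ₂ · sin²(Δλ/2) = 0.034545.
c = 2·atan2(√a, √(1−a)) = 0.37390 rad → d = 6371·c ≈ 2382.12 km ≈ 1286.24 nmi.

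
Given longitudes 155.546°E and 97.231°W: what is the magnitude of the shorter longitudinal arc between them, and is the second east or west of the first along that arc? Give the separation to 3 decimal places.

Raw difference: -97.231 − 155.546 = -252.777°.
Normalise into (−180°, 180°]: -252.777° + 360° = 107.223°.
Positive ⇒ the second point lies to the east; separation 107.223°.

107.223° east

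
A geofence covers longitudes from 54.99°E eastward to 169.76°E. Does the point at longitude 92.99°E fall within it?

Yes

Band width going east from +54.99° to +169.76°: ((169.76 − 54.99) mod 360) = 114.77°.
Offset of +92.99° east of the west edge: ((92.99 − 54.99) mod 360) = 38.00°.
38.00° ≤ 114.77° ⇒ inside.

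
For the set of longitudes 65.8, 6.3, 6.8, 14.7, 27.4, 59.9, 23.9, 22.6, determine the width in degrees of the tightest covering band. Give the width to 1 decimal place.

Sort the longitudes: +6.3°, +6.8°, +14.7°, +22.6°, +23.9°, +27.4°, +59.9°, +65.8°.
Eastward gaps between consecutive values (wrapping around): 0.5°, 7.9°, 7.9°, 1.3°, 3.5°, 32.5°, 5.9°, 300.5°.
Largest gap = 300.5° ⇒ minimal covering band is its complement: 360° − 300.5° = 59.5°.
Band runs from +6.3° eastward to +65.8°.

59.5°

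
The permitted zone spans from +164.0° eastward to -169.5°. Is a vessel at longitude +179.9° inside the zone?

Yes

Band width going east from +164.0° to -169.5°: ((-169.5 − 164.0) mod 360) = 26.5°.
Offset of +179.9° east of the west edge: ((179.9 − 164.0) mod 360) = 15.9°.
15.9° ≤ 26.5° ⇒ inside.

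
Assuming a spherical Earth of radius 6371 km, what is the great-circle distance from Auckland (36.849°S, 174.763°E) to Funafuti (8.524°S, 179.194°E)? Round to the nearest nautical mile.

1718 nmi

Δλ = 179.194 − 174.763 = 4.431°.
Δφ = -8.524 − -36.849 = 28.325°.
a = sin²(Δφ/2) + cos φ₁ · cos φ₂ · sin²(Δλ/2) = 0.061047.
c = 2·atan2(√a, √(1−a)) = 0.49933 rad → d = 6371·c ≈ 3181.21 km ≈ 1717.72 nmi.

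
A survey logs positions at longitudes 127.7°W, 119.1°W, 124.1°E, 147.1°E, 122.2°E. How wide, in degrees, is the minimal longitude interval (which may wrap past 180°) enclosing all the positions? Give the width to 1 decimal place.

Sort the longitudes: -127.7°, -119.1°, +122.2°, +124.1°, +147.1°.
Eastward gaps between consecutive values (wrapping around): 8.6°, 241.3°, 1.9°, 23.0°, 85.2°.
Largest gap = 241.3° ⇒ minimal covering band is its complement: 360° − 241.3° = 118.7°.
Band runs from +122.2° eastward to -119.1°, crossing the antimeridian.

118.7°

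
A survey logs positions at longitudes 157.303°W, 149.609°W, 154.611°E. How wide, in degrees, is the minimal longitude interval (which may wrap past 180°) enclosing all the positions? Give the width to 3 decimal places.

55.780°

Sort the longitudes: -157.303°, -149.609°, +154.611°.
Eastward gaps between consecutive values (wrapping around): 7.694°, 304.220°, 48.086°.
Largest gap = 304.220° ⇒ minimal covering band is its complement: 360° − 304.220° = 55.780°.
Band runs from +154.611° eastward to -149.609°, crossing the antimeridian.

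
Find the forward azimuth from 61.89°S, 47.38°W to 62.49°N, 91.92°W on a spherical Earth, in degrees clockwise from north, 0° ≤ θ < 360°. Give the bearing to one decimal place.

335.4°

Δλ = -91.92 − -47.38 = -44.54°.
θ = atan2( sin Δλ · cos φ₂ , cos φ₁ · sin φ₂ − sin φ₁ · cos φ₂ · cos Δλ )
  = atan2(-0.32398, 0.70828) = -24.580° → normalised to [0°, 360°): 335.420°.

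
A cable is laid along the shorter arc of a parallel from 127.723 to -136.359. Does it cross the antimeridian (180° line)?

Yes

Naïve |-136.359 − 127.723| = 264.082° > 180°, so the shorter arc goes the other way round — across 180°.
Signed shortest Δλ = ((-136.359 − 127.723 + 180) mod 360) − 180 = 95.918°.
Going east by 95.918° from +127.723° passes through 180° before reaching -136.359°.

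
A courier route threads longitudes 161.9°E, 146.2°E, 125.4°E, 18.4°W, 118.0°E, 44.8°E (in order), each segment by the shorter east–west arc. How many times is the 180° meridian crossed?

Leg 1: +161.9° → +146.2°, shortest Δλ = -15.7° (west) — does not cross 180°.
Leg 2: +146.2° → +125.4°, shortest Δλ = -20.8° (west) — does not cross 180°.
Leg 3: +125.4° → -18.4°, shortest Δλ = -143.8° (west) — does not cross 180°.
Leg 4: -18.4° → +118.0°, shortest Δλ = 136.4° (east) — does not cross 180°.
Leg 5: +118.0° → +44.8°, shortest Δλ = -73.2° (west) — does not cross 180°.
Total crossings: 0.

0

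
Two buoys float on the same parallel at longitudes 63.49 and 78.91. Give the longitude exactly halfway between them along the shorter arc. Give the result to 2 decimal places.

Signed shortest Δλ from +63.49° to +78.91° is +15.42°.
Midpoint longitude = +63.49° + (+15.42°)/2 = +63.49° + 7.71° = +71.20°.

+71.20°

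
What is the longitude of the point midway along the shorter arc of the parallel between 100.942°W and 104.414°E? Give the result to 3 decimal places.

178.264°W

Signed shortest Δλ from -100.942° to +104.414° is -154.644°.
Midpoint longitude = -100.942° + (-154.644°)/2 = -100.942° − 77.322° = -178.264°.
(The naïve average (-100.942 + +104.414)/2 = 1.736° is on the wrong side of the globe.)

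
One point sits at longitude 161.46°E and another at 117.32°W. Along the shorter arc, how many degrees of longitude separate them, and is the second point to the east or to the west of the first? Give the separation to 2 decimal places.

81.22° east

Raw difference: -117.32 − 161.46 = -278.78°.
Normalise into (−180°, 180°]: -278.78° + 360° = 81.22°.
Positive ⇒ the second point lies to the east; separation 81.22°.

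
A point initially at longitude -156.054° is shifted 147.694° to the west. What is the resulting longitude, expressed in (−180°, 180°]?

Start at -156.054°; shift −147.694° → -303.748°.
-303.748° lies outside (−180°, 180°]; add 360° → +56.252°.

+56.252°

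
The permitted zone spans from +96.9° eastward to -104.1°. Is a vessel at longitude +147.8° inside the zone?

Band width going east from +96.9° to -104.1°: ((-104.1 − 96.9) mod 360) = 159.0°.
Offset of +147.8° east of the west edge: ((147.8 − 96.9) mod 360) = 50.9°.
50.9° ≤ 159.0° ⇒ inside.

Yes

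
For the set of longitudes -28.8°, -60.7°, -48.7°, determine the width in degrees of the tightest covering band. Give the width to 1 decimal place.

31.9°

Sort the longitudes: -60.7°, -48.7°, -28.8°.
Eastward gaps between consecutive values (wrapping around): 12.0°, 19.9°, 328.1°.
Largest gap = 328.1° ⇒ minimal covering band is its complement: 360° − 328.1° = 31.9°.
Band runs from -60.7° eastward to -28.8°.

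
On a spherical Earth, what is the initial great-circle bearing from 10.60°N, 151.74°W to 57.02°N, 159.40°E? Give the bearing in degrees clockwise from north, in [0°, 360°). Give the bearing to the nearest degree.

Δλ = 159.40 − -151.74 = 311.14°; wrapped into (−180°, 180°]: -48.86°.
θ = atan2( sin Δλ · cos φ₂ , cos φ₁ · sin φ₂ − sin φ₁ · cos φ₂ · cos Δλ )
  = atan2(-0.40995, 0.75867) = -28.385° → normalised to [0°, 360°): 331.615°.

332°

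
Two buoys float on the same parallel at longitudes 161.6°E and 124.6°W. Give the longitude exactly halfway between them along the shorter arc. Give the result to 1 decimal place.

Signed shortest Δλ from +161.6° to -124.6° is +73.8°.
Midpoint longitude = +161.6° + (+73.8°)/2 = +161.6° + 36.9° = +198.5°.
Normalise into (−180°, 180°]: -161.5°.
(The naïve average (+161.6 + -124.6)/2 = 18.5° is on the wrong side of the globe.)

161.5°W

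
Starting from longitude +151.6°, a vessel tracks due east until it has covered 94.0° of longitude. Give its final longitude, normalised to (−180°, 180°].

-114.4°

Start at +151.6°; shift +94.0° → +245.6°.
+245.6° lies outside (−180°, 180°]; subtract 360° → -114.4°.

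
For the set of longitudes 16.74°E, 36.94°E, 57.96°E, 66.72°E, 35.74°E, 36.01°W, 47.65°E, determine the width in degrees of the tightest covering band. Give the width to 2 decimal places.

Sort the longitudes: -36.01°, +16.74°, +35.74°, +36.94°, +47.65°, +57.96°, +66.72°.
Eastward gaps between consecutive values (wrapping around): 52.75°, 19.00°, 1.20°, 10.71°, 10.31°, 8.76°, 257.27°.
Largest gap = 257.27° ⇒ minimal covering band is its complement: 360° − 257.27° = 102.73°.
Band runs from -36.01° eastward to +66.72°.

102.73°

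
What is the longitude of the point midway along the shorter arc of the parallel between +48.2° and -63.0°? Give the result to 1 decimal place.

Signed shortest Δλ from +48.2° to -63.0° is -111.2°.
Midpoint longitude = +48.2° + (-111.2°)/2 = +48.2° − 55.6° = -7.4°.

-7.4°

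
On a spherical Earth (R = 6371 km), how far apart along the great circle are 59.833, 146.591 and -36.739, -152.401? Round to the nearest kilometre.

12096 km

Δλ = -152.401 − 146.591 = -298.992°; wrapped into (−180°, 180°]: 61.008°.
Δφ = -36.739 − 59.833 = -96.572°.
a = sin²(Δφ/2) + cos φ₁ · cos φ₂ · sin²(Δλ/2) = 0.660985.
c = 2·atan2(√a, √(1−a)) = 1.89861 rad → d = 6371·c ≈ 12096.02 km.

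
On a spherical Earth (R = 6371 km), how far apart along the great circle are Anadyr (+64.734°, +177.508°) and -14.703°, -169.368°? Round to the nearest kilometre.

Δλ = -169.368 − 177.508 = -346.876°; wrapped into (−180°, 180°]: 13.124°.
Δφ = -14.703 − 64.734 = -79.437°.
a = sin²(Δφ/2) + cos φ₁ · cos φ₂ · sin²(Δλ/2) = 0.413733.
c = 2·atan2(√a, √(1−a)) = 1.39740 rad → d = 6371·c ≈ 8902.80 km.

8903 km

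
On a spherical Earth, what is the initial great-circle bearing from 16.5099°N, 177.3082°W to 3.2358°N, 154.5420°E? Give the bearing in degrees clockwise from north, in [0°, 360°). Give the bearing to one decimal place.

247.4°

Δλ = 154.5420 − -177.3082 = 331.8502°; wrapped into (−180°, 180°]: -28.1498°.
θ = atan2( sin Δλ · cos φ₂ , cos φ₁ · sin φ₂ − sin φ₁ · cos φ₂ · cos Δλ )
  = atan2(-0.47103, -0.19605) = -112.598° → normalised to [0°, 360°): 247.402°.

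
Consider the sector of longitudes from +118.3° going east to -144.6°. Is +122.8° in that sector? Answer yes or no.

Yes

Band width going east from +118.3° to -144.6°: ((-144.6 − 118.3) mod 360) = 97.1°.
Offset of +122.8° east of the west edge: ((122.8 − 118.3) mod 360) = 4.5°.
4.5° ≤ 97.1° ⇒ inside.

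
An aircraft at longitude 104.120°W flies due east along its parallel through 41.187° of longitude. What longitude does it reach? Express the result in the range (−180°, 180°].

Start at -104.120°; shift +41.187° → -62.933°.
-62.933° already lies in (−180°, 180°].

62.933°W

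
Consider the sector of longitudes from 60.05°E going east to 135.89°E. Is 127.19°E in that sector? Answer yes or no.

Band width going east from +60.05° to +135.89°: ((135.89 − 60.05) mod 360) = 75.84°.
Offset of +127.19° east of the west edge: ((127.19 − 60.05) mod 360) = 67.14°.
67.14° ≤ 75.84° ⇒ inside.

Yes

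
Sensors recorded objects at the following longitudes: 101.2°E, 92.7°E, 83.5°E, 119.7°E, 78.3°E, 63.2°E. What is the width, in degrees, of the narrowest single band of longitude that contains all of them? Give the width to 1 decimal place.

Sort the longitudes: +63.2°, +78.3°, +83.5°, +92.7°, +101.2°, +119.7°.
Eastward gaps between consecutive values (wrapping around): 15.1°, 5.2°, 9.2°, 8.5°, 18.5°, 303.5°.
Largest gap = 303.5° ⇒ minimal covering band is its complement: 360° − 303.5° = 56.5°.
Band runs from +63.2° eastward to +119.7°.

56.5°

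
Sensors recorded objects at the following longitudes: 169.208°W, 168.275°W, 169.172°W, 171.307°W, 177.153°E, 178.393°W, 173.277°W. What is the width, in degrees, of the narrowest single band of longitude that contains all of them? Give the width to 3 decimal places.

14.572°

Sort the longitudes: -178.393°, -173.277°, -171.307°, -169.208°, -169.172°, -168.275°, +177.153°.
Eastward gaps between consecutive values (wrapping around): 5.116°, 1.970°, 2.099°, 0.036°, 0.897°, 345.428°, 4.454°.
Largest gap = 345.428° ⇒ minimal covering band is its complement: 360° − 345.428° = 14.572°.
Band runs from +177.153° eastward to -168.275°, crossing the antimeridian.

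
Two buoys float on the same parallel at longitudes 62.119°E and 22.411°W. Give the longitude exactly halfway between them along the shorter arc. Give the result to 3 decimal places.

Signed shortest Δλ from +62.119° to -22.411° is -84.530°.
Midpoint longitude = +62.119° + (-84.530°)/2 = +62.119° − 42.265° = +19.854°.

19.854°E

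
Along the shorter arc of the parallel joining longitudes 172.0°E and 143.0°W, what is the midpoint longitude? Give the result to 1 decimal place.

Signed shortest Δλ from +172.0° to -143.0° is +45.0°.
Midpoint longitude = +172.0° + (+45.0°)/2 = +172.0° + 22.5° = +194.5°.
Normalise into (−180°, 180°]: -165.5°.
(The naïve average (+172.0 + -143.0)/2 = 14.5° is on the wrong side of the globe.)

165.5°W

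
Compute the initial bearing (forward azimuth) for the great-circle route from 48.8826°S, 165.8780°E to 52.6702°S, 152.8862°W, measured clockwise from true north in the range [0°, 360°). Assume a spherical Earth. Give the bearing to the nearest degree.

Δλ = -152.8862 − 165.8780 = -318.7642°; wrapped into (−180°, 180°]: 41.2358°.
θ = atan2( sin Δλ · cos φ₂ , cos φ₁ · sin φ₂ − sin φ₁ · cos φ₂ · cos Δλ )
  = atan2(0.39972, -0.17935) = 114.166° → normalised to [0°, 360°): 114.166°.

114°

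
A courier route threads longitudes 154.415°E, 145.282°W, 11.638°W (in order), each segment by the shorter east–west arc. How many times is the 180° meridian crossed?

Leg 1: +154.415° → -145.282°, shortest Δλ = 60.303° (east) — crosses 180°.
Leg 2: -145.282° → -11.638°, shortest Δλ = 133.644° (east) — does not cross 180°.
Total crossings: 1.

1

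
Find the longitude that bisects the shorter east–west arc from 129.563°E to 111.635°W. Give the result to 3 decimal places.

171.036°W

Signed shortest Δλ from +129.563° to -111.635° is +118.802°.
Midpoint longitude = +129.563° + (+118.802°)/2 = +129.563° + 59.401° = +188.964°.
Normalise into (−180°, 180°]: -171.036°.
(The naïve average (+129.563 + -111.635)/2 = 8.964° is on the wrong side of the globe.)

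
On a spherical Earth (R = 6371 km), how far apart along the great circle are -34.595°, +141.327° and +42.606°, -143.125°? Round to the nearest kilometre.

11507 km

Δλ = -143.125 − 141.327 = -284.452°; wrapped into (−180°, 180°]: 75.548°.
Δφ = 42.606 − -34.595 = 77.201°.
a = sin²(Δφ/2) + cos φ₁ · cos φ₂ · sin²(Δλ/2) = 0.616572.
c = 2·atan2(√a, √(1−a)) = 1.80611 rad → d = 6371·c ≈ 11506.70 km.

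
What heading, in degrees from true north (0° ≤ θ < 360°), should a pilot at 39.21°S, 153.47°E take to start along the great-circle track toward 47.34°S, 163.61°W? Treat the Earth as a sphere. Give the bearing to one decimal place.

Δλ = -163.61 − 153.47 = -317.08°; wrapped into (−180°, 180°]: 42.92°.
θ = atan2( sin Δλ · cos φ₂ , cos φ₁ · sin φ₂ − sin φ₁ · cos φ₂ · cos Δλ )
  = atan2(0.46146, -0.25610) = 119.029° → normalised to [0°, 360°): 119.029°.

119.0°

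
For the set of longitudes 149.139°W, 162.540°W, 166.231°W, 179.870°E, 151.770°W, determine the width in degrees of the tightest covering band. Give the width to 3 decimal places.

Sort the longitudes: -166.231°, -162.540°, -151.770°, -149.139°, +179.870°.
Eastward gaps between consecutive values (wrapping around): 3.691°, 10.770°, 2.631°, 329.009°, 13.899°.
Largest gap = 329.009° ⇒ minimal covering band is its complement: 360° − 329.009° = 30.991°.
Band runs from +179.870° eastward to -149.139°, crossing the antimeridian.

30.991°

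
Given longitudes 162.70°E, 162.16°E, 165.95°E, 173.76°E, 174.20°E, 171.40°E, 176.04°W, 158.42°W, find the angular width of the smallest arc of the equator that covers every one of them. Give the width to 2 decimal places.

Sort the longitudes: -176.04°, -158.42°, +162.16°, +162.70°, +165.95°, +171.40°, +173.76°, +174.20°.
Eastward gaps between consecutive values (wrapping around): 17.62°, 320.58°, 0.54°, 3.25°, 5.45°, 2.36°, 0.44°, 9.76°.
Largest gap = 320.58° ⇒ minimal covering band is its complement: 360° − 320.58° = 39.42°.
Band runs from +162.16° eastward to -158.42°, crossing the antimeridian.

39.42°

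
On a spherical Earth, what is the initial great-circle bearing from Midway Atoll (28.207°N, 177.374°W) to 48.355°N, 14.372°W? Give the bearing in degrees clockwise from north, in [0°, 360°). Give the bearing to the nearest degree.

11°

Δλ = -14.372 − -177.374 = 163.002°.
θ = atan2( sin Δλ · cos φ₂ , cos φ₁ · sin φ₂ − sin φ₁ · cos φ₂ · cos Δλ )
  = atan2(0.19426, 0.95890) = 11.452° → normalised to [0°, 360°): 11.452°.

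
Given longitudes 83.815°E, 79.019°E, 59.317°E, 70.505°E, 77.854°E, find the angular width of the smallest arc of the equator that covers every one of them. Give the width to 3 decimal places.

24.498°

Sort the longitudes: +59.317°, +70.505°, +77.854°, +79.019°, +83.815°.
Eastward gaps between consecutive values (wrapping around): 11.188°, 7.349°, 1.165°, 4.796°, 335.502°.
Largest gap = 335.502° ⇒ minimal covering band is its complement: 360° − 335.502° = 24.498°.
Band runs from +59.317° eastward to +83.815°.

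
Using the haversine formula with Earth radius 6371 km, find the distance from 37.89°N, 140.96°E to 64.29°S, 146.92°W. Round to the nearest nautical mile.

7003 nmi

Δλ = -146.92 − 140.96 = -287.88°; wrapped into (−180°, 180°]: 72.12°.
Δφ = -64.29 − 37.89 = -102.18°.
a = sin²(Δφ/2) + cos φ₁ · cos φ₂ · sin²(Δλ/2) = 0.724117.
c = 2·atan2(√a, √(1−a)) = 2.03558 rad → d = 6371·c ≈ 12968.71 km ≈ 7002.54 nmi.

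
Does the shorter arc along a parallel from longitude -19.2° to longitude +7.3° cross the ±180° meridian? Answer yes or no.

Signed shortest Δλ = ((7.3 − -19.2 + 180) mod 360) − 180 = 26.5°.
Going east by 26.5° from -19.2° reaches +7.3° without touching 180°.

No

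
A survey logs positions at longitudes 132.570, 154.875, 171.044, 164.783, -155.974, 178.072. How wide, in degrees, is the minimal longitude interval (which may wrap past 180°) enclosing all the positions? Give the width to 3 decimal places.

Sort the longitudes: -155.974°, +132.570°, +154.875°, +164.783°, +171.044°, +178.072°.
Eastward gaps between consecutive values (wrapping around): 288.544°, 22.305°, 9.908°, 6.261°, 7.028°, 25.954°.
Largest gap = 288.544° ⇒ minimal covering band is its complement: 360° − 288.544° = 71.456°.
Band runs from +132.570° eastward to -155.974°, crossing the antimeridian.

71.456°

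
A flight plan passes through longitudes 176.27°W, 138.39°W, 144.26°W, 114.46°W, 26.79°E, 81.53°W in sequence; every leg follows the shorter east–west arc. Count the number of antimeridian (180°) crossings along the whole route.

Leg 1: -176.27° → -138.39°, shortest Δλ = 37.88° (east) — does not cross 180°.
Leg 2: -138.39° → -144.26°, shortest Δλ = -5.87° (west) — does not cross 180°.
Leg 3: -144.26° → -114.46°, shortest Δλ = 29.8° (east) — does not cross 180°.
Leg 4: -114.46° → +26.79°, shortest Δλ = 141.25° (east) — does not cross 180°.
Leg 5: +26.79° → -81.53°, shortest Δλ = -108.32° (west) — does not cross 180°.
Total crossings: 0.

0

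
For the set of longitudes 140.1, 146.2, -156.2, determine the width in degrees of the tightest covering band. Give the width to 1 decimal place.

Sort the longitudes: -156.2°, +140.1°, +146.2°.
Eastward gaps between consecutive values (wrapping around): 296.3°, 6.1°, 57.6°.
Largest gap = 296.3° ⇒ minimal covering band is its complement: 360° − 296.3° = 63.7°.
Band runs from +140.1° eastward to -156.2°, crossing the antimeridian.

63.7°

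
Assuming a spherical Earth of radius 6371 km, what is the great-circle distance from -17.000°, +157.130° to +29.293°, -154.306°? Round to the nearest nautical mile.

Δλ = -154.306 − 157.130 = -311.436°; wrapped into (−180°, 180°]: 48.564°.
Δφ = 29.293 − -17.000 = 46.293°.
a = sin²(Δφ/2) + cos φ₁ · cos φ₂ · sin²(Δλ/2) = 0.295555.
c = 2·atan2(√a, √(1−a)) = 1.14956 rad → d = 6371·c ≈ 7323.84 km ≈ 3954.55 nmi.

3955 nmi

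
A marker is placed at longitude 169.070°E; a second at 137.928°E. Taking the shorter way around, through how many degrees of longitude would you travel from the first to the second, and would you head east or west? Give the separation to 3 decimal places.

Raw difference: 137.928 − 169.070 = -31.142°.
Normalise into (−180°, 180°]: -31.142° stays -31.142°.
Negative ⇒ the second point lies to the west; separation 31.142°.

31.142° west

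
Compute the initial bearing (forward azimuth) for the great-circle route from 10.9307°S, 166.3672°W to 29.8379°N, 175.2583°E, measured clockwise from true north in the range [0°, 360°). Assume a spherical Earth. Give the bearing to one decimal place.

337.0°

Δλ = 175.2583 − -166.3672 = 341.6255°; wrapped into (−180°, 180°]: -18.3745°.
θ = atan2( sin Δλ · cos φ₂ , cos φ₁ · sin φ₂ − sin φ₁ · cos φ₂ · cos Δλ )
  = atan2(-0.27344, 0.64462) = -22.986° → normalised to [0°, 360°): 337.014°.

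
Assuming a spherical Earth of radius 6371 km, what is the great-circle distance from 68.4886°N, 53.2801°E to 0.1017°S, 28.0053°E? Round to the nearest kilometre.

7865 km

Δλ = 28.0053 − 53.2801 = -25.2748°.
Δφ = -0.1017 − 68.4886 = -68.5903°.
a = sin²(Δφ/2) + cos φ₁ · cos φ₂ · sin²(Δλ/2) = 0.335034.
c = 2·atan2(√a, √(1−a)) = 1.23457 rad → d = 6371·c ≈ 7865.41 km.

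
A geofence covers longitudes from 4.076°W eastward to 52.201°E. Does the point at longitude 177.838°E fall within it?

Band width going east from -4.076° to +52.201°: ((52.201 − -4.076) mod 360) = 56.277°.
Offset of +177.838° east of the west edge: ((177.838 − -4.076) mod 360) = 181.914°.
181.914° > 56.277° ⇒ outside.

No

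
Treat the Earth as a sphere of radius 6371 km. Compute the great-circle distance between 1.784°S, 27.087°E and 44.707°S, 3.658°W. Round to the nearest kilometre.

Δλ = -3.658 − 27.087 = -30.745°.
Δφ = -44.707 − -1.784 = -42.923°.
a = sin²(Δφ/2) + cos φ₁ · cos φ₂ · sin²(Δλ/2) = 0.183786.
c = 2·atan2(√a, √(1−a)) = 0.88611 rad → d = 6371·c ≈ 5645.42 km.

5645 km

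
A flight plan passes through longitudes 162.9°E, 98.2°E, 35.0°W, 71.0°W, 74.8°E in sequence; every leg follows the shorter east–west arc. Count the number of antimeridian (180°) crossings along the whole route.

0

Leg 1: +162.9° → +98.2°, shortest Δλ = -64.7° (west) — does not cross 180°.
Leg 2: +98.2° → -35.0°, shortest Δλ = -133.2° (west) — does not cross 180°.
Leg 3: -35.0° → -71.0°, shortest Δλ = -36.0° (west) — does not cross 180°.
Leg 4: -71.0° → +74.8°, shortest Δλ = 145.8° (east) — does not cross 180°.
Total crossings: 0.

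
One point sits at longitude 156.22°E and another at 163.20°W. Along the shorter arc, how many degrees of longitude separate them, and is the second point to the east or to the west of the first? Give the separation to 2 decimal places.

Raw difference: -163.20 − 156.22 = -319.42°.
Normalise into (−180°, 180°]: -319.42° + 360° = 40.58°.
Positive ⇒ the second point lies to the east; separation 40.58°.

40.58° east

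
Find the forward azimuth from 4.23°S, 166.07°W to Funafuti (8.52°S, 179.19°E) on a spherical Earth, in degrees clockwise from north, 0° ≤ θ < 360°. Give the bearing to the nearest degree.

253°

Δλ = 179.19 − -166.07 = 345.26°; wrapped into (−180°, 180°]: -14.74°.
θ = atan2( sin Δλ · cos φ₂ , cos φ₁ · sin φ₂ − sin φ₁ · cos φ₂ · cos Δλ )
  = atan2(-0.25163, -0.07721) = -107.057° → normalised to [0°, 360°): 252.943°.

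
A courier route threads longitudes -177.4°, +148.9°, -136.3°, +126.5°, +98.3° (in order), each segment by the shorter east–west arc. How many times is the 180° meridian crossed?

3

Leg 1: -177.4° → +148.9°, shortest Δλ = -33.7° (west) — crosses 180°.
Leg 2: +148.9° → -136.3°, shortest Δλ = 74.8° (east) — crosses 180°.
Leg 3: -136.3° → +126.5°, shortest Δλ = -97.2° (west) — crosses 180°.
Leg 4: +126.5° → +98.3°, shortest Δλ = -28.2° (west) — does not cross 180°.
Total crossings: 3.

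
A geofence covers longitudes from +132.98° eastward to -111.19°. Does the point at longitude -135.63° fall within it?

Yes

Band width going east from +132.98° to -111.19°: ((-111.19 − 132.98) mod 360) = 115.83°.
Offset of -135.63° east of the west edge: ((-135.63 − 132.98) mod 360) = 91.39°.
91.39° ≤ 115.83° ⇒ inside.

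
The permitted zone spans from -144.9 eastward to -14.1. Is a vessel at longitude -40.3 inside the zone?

Yes

Band width going east from -144.9° to -14.1°: ((-14.1 − -144.9) mod 360) = 130.8°.
Offset of -40.3° east of the west edge: ((-40.3 − -144.9) mod 360) = 104.6°.
104.6° ≤ 130.8° ⇒ inside.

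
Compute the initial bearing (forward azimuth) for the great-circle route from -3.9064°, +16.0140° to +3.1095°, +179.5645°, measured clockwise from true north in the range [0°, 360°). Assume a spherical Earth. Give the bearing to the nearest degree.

92°

Δλ = 179.5645 − 16.0140 = 163.5505°.
θ = atan2( sin Δλ · cos φ₂ , cos φ₁ · sin φ₂ − sin φ₁ · cos φ₂ · cos Δλ )
  = atan2(0.28275, -0.01112) = 92.253° → normalised to [0°, 360°): 92.253°.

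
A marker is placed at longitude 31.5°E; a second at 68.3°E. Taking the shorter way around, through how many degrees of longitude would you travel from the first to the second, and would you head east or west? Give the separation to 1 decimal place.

36.8° east

Raw difference: 68.3 − 31.5 = 36.8°.
Normalise into (−180°, 180°]: 36.8° stays 36.8°.
Positive ⇒ the second point lies to the east; separation 36.8°.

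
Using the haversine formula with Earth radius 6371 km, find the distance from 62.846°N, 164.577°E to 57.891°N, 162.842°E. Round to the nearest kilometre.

Δλ = 162.842 − 164.577 = -1.735°.
Δφ = 57.891 − 62.846 = -4.955°.
a = sin²(Δφ/2) + cos φ₁ · cos φ₂ · sin²(Δλ/2) = 0.001924.
c = 2·atan2(√a, √(1−a)) = 0.08776 rad → d = 6371·c ≈ 559.11 km.

559 km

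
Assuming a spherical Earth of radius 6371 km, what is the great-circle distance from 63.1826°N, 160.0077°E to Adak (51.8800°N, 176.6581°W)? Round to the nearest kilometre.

Δλ = -176.6581 − 160.0077 = -336.6658°; wrapped into (−180°, 180°]: 23.3342°.
Δφ = 51.8800 − 63.1826 = -11.3026°.
a = sin²(Δφ/2) + cos φ₁ · cos φ₂ · sin²(Δλ/2) = 0.021086.
c = 2·atan2(√a, √(1−a)) = 0.29145 rad → d = 6371·c ≈ 1856.85 km.

1857 km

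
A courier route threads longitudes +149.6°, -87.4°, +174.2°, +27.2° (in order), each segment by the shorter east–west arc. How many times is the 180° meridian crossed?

2

Leg 1: +149.6° → -87.4°, shortest Δλ = 123.0° (east) — crosses 180°.
Leg 2: -87.4° → +174.2°, shortest Δλ = -98.4° (west) — crosses 180°.
Leg 3: +174.2° → +27.2°, shortest Δλ = -147.0° (west) — does not cross 180°.
Total crossings: 2.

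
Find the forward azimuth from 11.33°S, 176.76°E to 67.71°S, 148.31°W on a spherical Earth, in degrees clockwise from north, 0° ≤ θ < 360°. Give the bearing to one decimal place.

165.6°

Δλ = -148.31 − 176.76 = -325.07°; wrapped into (−180°, 180°]: 34.93°.
θ = atan2( sin Δλ · cos φ₂ , cos φ₁ · sin φ₂ − sin φ₁ · cos φ₂ · cos Δλ )
  = atan2(0.21717, -0.84615) = 165.605° → normalised to [0°, 360°): 165.605°.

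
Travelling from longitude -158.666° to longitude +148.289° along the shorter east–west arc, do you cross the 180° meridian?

Yes

Naïve |148.289 − -158.666| = 306.955° > 180°, so the shorter arc goes the other way round — across 180°.
Signed shortest Δλ = ((148.289 − -158.666 + 180) mod 360) − 180 = -53.045°.
Going west by 53.045° from -158.666° passes through 180° before reaching +148.289°.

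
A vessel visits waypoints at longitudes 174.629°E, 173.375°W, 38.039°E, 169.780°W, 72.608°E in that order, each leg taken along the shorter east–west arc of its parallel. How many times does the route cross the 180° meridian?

4

Leg 1: +174.629° → -173.375°, shortest Δλ = 11.996° (east) — crosses 180°.
Leg 2: -173.375° → +38.039°, shortest Δλ = -148.586° (west) — crosses 180°.
Leg 3: +38.039° → -169.780°, shortest Δλ = 152.181° (east) — crosses 180°.
Leg 4: -169.780° → +72.608°, shortest Δλ = -117.612° (west) — crosses 180°.
Total crossings: 4.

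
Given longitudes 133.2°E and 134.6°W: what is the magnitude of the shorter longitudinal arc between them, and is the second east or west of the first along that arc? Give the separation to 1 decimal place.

Raw difference: -134.6 − 133.2 = -267.8°.
Normalise into (−180°, 180°]: -267.8° + 360° = 92.2°.
Positive ⇒ the second point lies to the east; separation 92.2°.

92.2° east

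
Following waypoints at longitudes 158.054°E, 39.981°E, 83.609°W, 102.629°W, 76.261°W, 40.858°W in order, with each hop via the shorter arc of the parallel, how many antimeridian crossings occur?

0

Leg 1: +158.054° → +39.981°, shortest Δλ = -118.073° (west) — does not cross 180°.
Leg 2: +39.981° → -83.609°, shortest Δλ = -123.59° (west) — does not cross 180°.
Leg 3: -83.609° → -102.629°, shortest Δλ = -19.02° (west) — does not cross 180°.
Leg 4: -102.629° → -76.261°, shortest Δλ = 26.368° (east) — does not cross 180°.
Leg 5: -76.261° → -40.858°, shortest Δλ = 35.403° (east) — does not cross 180°.
Total crossings: 0.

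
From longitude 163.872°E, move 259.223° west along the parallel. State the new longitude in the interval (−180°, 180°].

Start at +163.872°; shift −259.223° → -95.351°.
-95.351° already lies in (−180°, 180°].

95.351°W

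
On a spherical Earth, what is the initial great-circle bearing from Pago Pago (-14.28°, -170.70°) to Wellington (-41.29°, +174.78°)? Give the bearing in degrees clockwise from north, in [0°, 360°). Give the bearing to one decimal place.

Δλ = 174.78 − -170.70 = 345.48°; wrapped into (−180°, 180°]: -14.52°.
θ = atan2( sin Δλ · cos φ₂ , cos φ₁ · sin φ₂ − sin φ₁ · cos φ₂ · cos Δλ )
  = atan2(-0.18838, -0.46007) = -157.732° → normalised to [0°, 360°): 202.268°.

202.3°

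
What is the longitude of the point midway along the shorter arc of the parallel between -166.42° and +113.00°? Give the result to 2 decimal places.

+153.29°

Signed shortest Δλ from -166.42° to +113.00° is -80.58°.
Midpoint longitude = -166.42° + (-80.58°)/2 = -166.42° − 40.29° = -206.71°.
Normalise into (−180°, 180°]: +153.29°.
(The naïve average (-166.42 + +113.00)/2 = -26.71° is on the wrong side of the globe.)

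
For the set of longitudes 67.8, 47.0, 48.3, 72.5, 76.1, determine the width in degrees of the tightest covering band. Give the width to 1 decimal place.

Sort the longitudes: +47.0°, +48.3°, +67.8°, +72.5°, +76.1°.
Eastward gaps between consecutive values (wrapping around): 1.3°, 19.5°, 4.7°, 3.6°, 330.9°.
Largest gap = 330.9° ⇒ minimal covering band is its complement: 360° − 330.9° = 29.1°.
Band runs from +47.0° eastward to +76.1°.

29.1°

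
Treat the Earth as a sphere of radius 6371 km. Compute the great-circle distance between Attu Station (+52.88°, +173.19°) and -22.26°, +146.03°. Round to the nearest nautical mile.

4729 nmi

Δλ = 146.03 − 173.19 = -27.16°.
Δφ = -22.26 − 52.88 = -75.14°.
a = sin²(Δφ/2) + cos φ₁ · cos φ₂ · sin²(Δλ/2) = 0.402563.
c = 2·atan2(√a, √(1−a)) = 1.37467 rad → d = 6371·c ≈ 8758.01 km ≈ 4728.94 nmi.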